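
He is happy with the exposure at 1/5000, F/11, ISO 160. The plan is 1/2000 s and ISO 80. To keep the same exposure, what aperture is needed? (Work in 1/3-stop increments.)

Shutter speed: 1/5000 → 1/4000 → 1/3200 → 1/2500 → 1/2000 — 1 1/3 stops slower (brighter).
ISO: 160 → 125 → 100 → 80 — 1 stop dropped (darker).
Net change so far: 1/3 stop brighter. Offset with the aperture: f/11 → f/13.

f/13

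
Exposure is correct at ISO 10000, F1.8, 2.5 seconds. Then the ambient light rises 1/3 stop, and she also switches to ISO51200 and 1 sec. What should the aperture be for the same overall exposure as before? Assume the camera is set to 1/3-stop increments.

f/2.8

Scene light: 1/3 stop brighter.
ISO: 10000 → 12800 → 16000 → 20000 → 25600 → 32000 → 40000 → 51200 — 2 1/3 stops higher (brighter).
Shutter speed: 2.5 → 2 → 1.6 → 1.3 → 1 — 1 1/3 stops faster (darker).
Net so far: 1 1/3 stops brighter. Aperture: f/1.8 → f/2 → f/2.2 → f/2.5 → f/2.8.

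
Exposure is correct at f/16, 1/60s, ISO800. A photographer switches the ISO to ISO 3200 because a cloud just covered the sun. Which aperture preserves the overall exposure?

f/32

ISO: 800 → 1600 → 3200 — 2 stops higher (brighter).
Need 2 stops darker from the aperture: f/16 → f/22 → f/32.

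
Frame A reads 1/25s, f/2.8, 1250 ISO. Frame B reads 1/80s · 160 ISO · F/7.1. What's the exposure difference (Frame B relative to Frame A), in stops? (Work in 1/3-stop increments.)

7 1/3 stops darker

Aperture: f/2.8 → f/3.2 → f/3.5 → f/4 → f/4.5 → f/5 → f/5.6 → f/6.3 → f/7.1 — 2 2/3 stops stopped down (darker).
Shutter speed: 1/25 → 1/30 → 1/40 → 1/50 → 1/60 → 1/80 — 1 2/3 stops shorter (darker).
ISO: 1250 → 1000 → 800 → 640 → 500 → 400 → 320 → 250 → 200 → 160 — 3 stops lower (darker).
Net: −2 2/3 −1 2/3 −3 = −7 1/3 stops.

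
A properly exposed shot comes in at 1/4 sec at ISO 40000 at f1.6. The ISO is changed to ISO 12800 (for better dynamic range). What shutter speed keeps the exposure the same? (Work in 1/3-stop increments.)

ISO: 40000 → 32000 → 25600 → 20000 → 16000 → 12800 — 1 2/3 stops lower (darker).
Need 1 2/3 stops brighter from the shutter speed: 1/4 → 0.3 → 0.4 → 0.5 → 0.6 → 0.8.

0.8 s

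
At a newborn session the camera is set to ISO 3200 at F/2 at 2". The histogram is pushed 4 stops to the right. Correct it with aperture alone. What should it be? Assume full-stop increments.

f/8

Overexposed by 4 stops → need 4 stops darker.
Aperture: f/2 → f/2.8 → f/4 → f/5.6 → f/8.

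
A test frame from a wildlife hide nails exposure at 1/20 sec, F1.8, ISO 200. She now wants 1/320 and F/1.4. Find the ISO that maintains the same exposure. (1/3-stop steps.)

ISO 2000

Shutter speed: 1/20 → 1/25 → 1/30 → 1/40 → 1/50 → 1/60 → 1/80 → 1/100 → 1/125 → 1/160 → 1/200 → 1/250 → 1/320 — 4 stops faster (darker).
Aperture: f/1.8 → f/1.6 → f/1.4 — 2/3 stop larger aperture (brighter).
Net change so far: 3 1/3 stops darker. Offset with the ISO: 200 → 250 → 320 → 400 → 500 → 640 → 800 → 1000 → 1250 → 1600 → 2000.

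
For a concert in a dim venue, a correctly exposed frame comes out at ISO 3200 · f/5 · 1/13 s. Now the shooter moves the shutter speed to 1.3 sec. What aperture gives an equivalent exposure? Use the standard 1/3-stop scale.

Shutter speed: 1/13 → 1/10 → 1/8 → 1/6 → 1/5 → 1/4 → 0.3 → 0.4 → 0.5 → 0.6 → 0.8 → 1 → 1.3 — 4 stops slower (brighter).
Need 4 stops darker from the aperture: f/5 → f/5.6 → f/6.3 → f/7.1 → f/8 → f/9 → f/10 → f/11 → f/13 → f/14 → f/16 → f/18 → f/20.

f/20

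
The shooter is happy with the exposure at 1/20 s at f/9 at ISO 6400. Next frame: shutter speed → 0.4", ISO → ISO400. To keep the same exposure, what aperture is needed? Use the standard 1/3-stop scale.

Shutter speed: 1/20 → 1/15 → 1/13 → 1/10 → 1/8 → 1/6 → 1/5 → 1/4 → 0.3 → 0.4 — 3 stops slower (brighter).
ISO: 6400 → 5000 → 4000 → 3200 → 2500 → 2000 → 1600 → 1250 → 1000 → 800 → 640 → 500 → 400 — 4 stops lower (darker).
Net change so far: 1 stop darker. Offset with the aperture: f/9 → f/8 → f/7.1 → f/6.3.

f/6.3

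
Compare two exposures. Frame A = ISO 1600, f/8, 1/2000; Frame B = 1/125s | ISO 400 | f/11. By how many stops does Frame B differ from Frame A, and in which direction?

Aperture: f/8 → f/11 — 1 stop stopped down (darker).
Shutter speed: 1/2000 → 1/1000 → 1/500 → 1/250 → 1/125 — 4 stops longer (brighter).
ISO: 1600 → 800 → 400 — 2 stops dropped (darker).
Net: −1 +4 −2 = +1 stop.

1 stop brighter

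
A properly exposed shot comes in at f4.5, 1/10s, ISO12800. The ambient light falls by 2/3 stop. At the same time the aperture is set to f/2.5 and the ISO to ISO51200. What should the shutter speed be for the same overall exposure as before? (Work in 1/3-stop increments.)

1/80s

Scene light: 2/3 stop darker.
Aperture: f/4.5 → f/4 → f/3.5 → f/3.2 → f/2.8 → f/2.5 — 1 2/3 stops wider (brighter).
ISO: 12800 → 16000 → 20000 → 25600 → 32000 → 40000 → 51200 — 2 stops higher (brighter).
Net so far: 3 stops brighter. Shutter speed: 1/10 → 1/13 → 1/15 → 1/20 → 1/25 → 1/30 → 1/40 → 1/50 → 1/60 → 1/80.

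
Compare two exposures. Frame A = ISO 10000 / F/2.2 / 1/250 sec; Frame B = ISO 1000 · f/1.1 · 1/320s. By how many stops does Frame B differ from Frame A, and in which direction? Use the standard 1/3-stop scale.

Aperture: f/2.2 → f/2 → f/1.8 → f/1.6 → f/1.4 → f/1.2 → f/1.1 — 2 stops larger aperture (brighter).
Shutter speed: 1/250 → 1/320 — 1/3 stop shorter (darker).
ISO: 10000 → 8000 → 6400 → 5000 → 4000 → 3200 → 2500 → 2000 → 1600 → 1250 → 1000 — 3 1/3 stops lower (darker).
Net: +2 −1/3 −3 1/3 = −1 2/3 stops.

1 2/3 stops darker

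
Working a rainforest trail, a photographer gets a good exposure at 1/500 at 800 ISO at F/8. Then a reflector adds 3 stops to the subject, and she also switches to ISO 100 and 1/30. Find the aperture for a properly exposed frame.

f/32

Scene light: 3 stops brighter.
ISO: 800 → 400 → 200 → 100 — 3 stops dropped (darker).
Shutter speed: 1/500 → 1/250 → 1/125 → 1/60 → 1/30 — 4 stops longer (brighter).
Net so far: 4 stops brighter. Aperture: f/8 → f/11 → f/16 → f/22 → f/32.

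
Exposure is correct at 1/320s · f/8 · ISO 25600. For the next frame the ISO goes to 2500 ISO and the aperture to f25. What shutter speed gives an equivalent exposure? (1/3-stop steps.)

ISO: 25600 → 20000 → 16000 → 12800 → 10000 → 8000 → 6400 → 5000 → 4000 → 3200 → 2500 — 3 1/3 stops dropped (darker).
Aperture: f/8 → f/9 → f/10 → f/11 → f/13 → f/14 → f/16 → f/18 → f/20 → f/22 → f/25 — 3 1/3 stops stopped down (darker).
Net change so far: 6 2/3 stops darker. Offset with the shutter speed: 1/320 → 1/250 → 1/200 → 1/160 → 1/125 → 1/100 → 1/80 → 1/60 → 1/50 → 1/40 → 1/30 → 1/25 → 1/20 → 1/15 → 1/13 → 1/10 → 1/8 → 1/6 → 1/5 → 1/4 → 0.3.

0.3 s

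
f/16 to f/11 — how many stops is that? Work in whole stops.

f/16 → f/11 — count the steps: 1 stop.

1 stop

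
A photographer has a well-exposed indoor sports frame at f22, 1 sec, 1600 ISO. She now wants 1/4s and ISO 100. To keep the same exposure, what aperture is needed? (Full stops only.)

Shutter speed: 1 → 1/2 → 1/4 — 2 stops shorter (darker).
ISO: 1600 → 800 → 400 → 200 → 100 — 4 stops lower (darker).
Net change so far: 6 stops darker. Offset with the aperture: f/22 → f/16 → f/11 → f/8 → f/5.6 → f/4 → f/2.8.

f/2.8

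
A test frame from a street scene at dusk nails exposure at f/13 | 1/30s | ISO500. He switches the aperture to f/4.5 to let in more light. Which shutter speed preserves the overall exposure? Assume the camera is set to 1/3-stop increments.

Aperture: f/13 → f/11 → f/10 → f/9 → f/8 → f/7.1 → f/6.3 → f/5.6 → f/5 → f/4.5 — 3 stops wider (brighter).
Need 3 stops darker from the shutter speed: 1/30 → 1/40 → 1/50 → 1/60 → 1/80 → 1/100 → 1/125 → 1/160 → 1/200 → 1/250.

1/250s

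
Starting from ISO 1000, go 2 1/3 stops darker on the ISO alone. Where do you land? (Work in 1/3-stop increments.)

ISO 200

ISO: 1000 → 800 → 640 → 500 → 400 → 320 → 250 → 200 — 2 1/3 stops lower (darker).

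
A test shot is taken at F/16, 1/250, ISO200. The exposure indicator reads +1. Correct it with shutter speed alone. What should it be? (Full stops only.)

Overexposed by 1 stop → need 1 stop darker.
Shutter speed: 1/250 → 1/500.

1/500s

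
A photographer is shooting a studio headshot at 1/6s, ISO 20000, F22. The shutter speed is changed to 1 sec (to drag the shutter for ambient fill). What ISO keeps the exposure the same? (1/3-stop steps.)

Shutter speed: 1/6 → 1/5 → 1/4 → 0.3 → 0.4 → 0.5 → 0.6 → 0.8 → 1 — 2 2/3 stops slower (brighter).
Need 2 2/3 stops darker from the ISO: 20000 → 16000 → 12800 → 10000 → 8000 → 6400 → 5000 → 4000 → 3200.

ISO 3200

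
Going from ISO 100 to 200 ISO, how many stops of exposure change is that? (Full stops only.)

100 → 200 — count the steps: 1 stop.

1 stop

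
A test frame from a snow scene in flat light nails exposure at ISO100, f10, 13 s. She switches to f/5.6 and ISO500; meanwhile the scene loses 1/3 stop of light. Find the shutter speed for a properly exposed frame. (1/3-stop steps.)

Scene light: 1/3 stop darker.
Aperture: f/10 → f/9 → f/8 → f/7.1 → f/6.3 → f/5.6 — 1 2/3 stops opened up (brighter).
ISO: 100 → 125 → 160 → 200 → 250 → 320 → 400 → 500 — 2 1/3 stops higher (brighter).
Net so far: 3 2/3 stops brighter. Shutter speed: 13 → 10 → 8 → 6 → 5 → 4 → 3.2 → 2.5 → 2 → 1.6 → 1.3 → 1.

1 s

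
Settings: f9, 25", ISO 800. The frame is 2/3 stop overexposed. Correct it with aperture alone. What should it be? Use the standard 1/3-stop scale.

f/11

Overexposed by 2/3 stop → need 2/3 stop darker.
Aperture: f/9 → f/10 → f/11.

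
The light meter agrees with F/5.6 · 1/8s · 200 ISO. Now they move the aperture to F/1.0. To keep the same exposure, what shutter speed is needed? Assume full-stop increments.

1/250s

Aperture: f/5.6 → f/4 → f/2.8 → f/2 → f/1.4 → f/1.0 — 5 stops opened up (brighter).
Need 5 stops darker from the shutter speed: 1/8 → 1/15 → 1/30 → 1/60 → 1/125 → 1/250.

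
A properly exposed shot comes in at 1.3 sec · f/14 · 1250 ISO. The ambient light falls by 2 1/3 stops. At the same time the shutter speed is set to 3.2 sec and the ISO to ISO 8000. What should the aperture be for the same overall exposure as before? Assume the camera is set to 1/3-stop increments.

f/25

Scene light: 2 1/3 stops darker.
Shutter speed: 1.3 → 1.6 → 2 → 2.5 → 3.2 — 1 1/3 stops slower (brighter).
ISO: 1250 → 1600 → 2000 → 2500 → 3200 → 4000 → 5000 → 6400 → 8000 — 2 2/3 stops raised (brighter).
Net so far: 1 2/3 stops brighter. Aperture: f/14 → f/16 → f/18 → f/20 → f/22 → f/25.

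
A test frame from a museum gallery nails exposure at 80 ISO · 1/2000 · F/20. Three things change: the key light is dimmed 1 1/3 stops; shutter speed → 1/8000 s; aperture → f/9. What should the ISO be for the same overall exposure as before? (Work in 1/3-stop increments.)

ISO 160

Scene light: 1 1/3 stops darker.
Shutter speed: 1/2000 → 1/2500 → 1/3200 → 1/4000 → 1/5000 → 1/6400 → 1/8000 — 2 stops faster (darker).
Aperture: f/20 → f/18 → f/16 → f/14 → f/13 → f/11 → f/10 → f/9 — 2 1/3 stops opened up (brighter).
Net so far: 1 stop darker. ISO: 80 → 100 → 125 → 160.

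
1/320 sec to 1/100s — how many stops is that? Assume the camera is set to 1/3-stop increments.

1 2/3 stops

1/320 → 1/250 → 1/200 → 1/160 → 1/125 → 1/100 — count the steps: 5 third-stops = 1 2/3 stops.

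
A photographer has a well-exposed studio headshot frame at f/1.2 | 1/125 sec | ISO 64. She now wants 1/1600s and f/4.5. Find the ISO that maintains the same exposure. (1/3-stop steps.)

Shutter speed: 1/125 → 1/160 → 1/200 → 1/250 → 1/320 → 1/400 → 1/500 → 1/640 → 1/800 → 1/1000 → 1/1250 → 1/1600 — 3 2/3 stops faster (darker).
Aperture: f/1.2 → f/1.4 → f/1.6 → f/1.8 → f/2 → f/2.2 → f/2.5 → f/2.8 → f/3.2 → f/3.5 → f/4 → f/4.5 — 3 2/3 stops smaller aperture (darker).
Net change so far: 7 1/3 stops darker. Offset with the ISO: 64 → 80 → 100 → 125 → 160 → 200 → 250 → 320 → 400 → 500 → 640 → 800 → 1000 → 1250 → 1600 → 2000 → 2500 → 3200 → 4000 → 5000 → 6400 → 8000 → 10000.

ISO 10000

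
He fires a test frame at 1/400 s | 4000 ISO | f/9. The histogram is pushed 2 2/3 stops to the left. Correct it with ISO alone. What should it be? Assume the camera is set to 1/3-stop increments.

ISO 25600

Underexposed by 2 2/3 stops → need 2 2/3 stops brighter.
ISO: 4000 → 5000 → 6400 → 8000 → 10000 → 12800 → 16000 → 20000 → 25600.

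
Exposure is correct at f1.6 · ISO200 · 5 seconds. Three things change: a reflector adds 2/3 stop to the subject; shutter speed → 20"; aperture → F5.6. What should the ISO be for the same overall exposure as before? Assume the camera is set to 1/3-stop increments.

ISO 400

Scene light: 2/3 stop brighter.
Shutter speed: 5 → 6 → 8 → 10 → 13 → 15 → 20 — 2 stops slower (brighter).
Aperture: f/1.6 → f/1.8 → f/2 → f/2.2 → f/2.5 → f/2.8 → f/3.2 → f/3.5 → f/4 → f/4.5 → f/5 → f/5.6 — 3 2/3 stops smaller aperture (darker).
Net so far: 1 stop darker. ISO: 200 → 250 → 320 → 400.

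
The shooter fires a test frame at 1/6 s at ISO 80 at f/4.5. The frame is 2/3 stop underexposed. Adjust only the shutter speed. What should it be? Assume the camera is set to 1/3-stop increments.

1/4s

Underexposed by 2/3 stop → need 2/3 stop brighter.
Shutter speed: 1/6 → 1/5 → 1/4.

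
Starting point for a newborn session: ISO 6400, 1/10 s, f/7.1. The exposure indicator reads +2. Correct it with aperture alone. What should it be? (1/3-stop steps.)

Overexposed by 2 stops → need 2 stops darker.
Aperture: f/7.1 → f/8 → f/9 → f/10 → f/11 → f/13 → f/14.

f/14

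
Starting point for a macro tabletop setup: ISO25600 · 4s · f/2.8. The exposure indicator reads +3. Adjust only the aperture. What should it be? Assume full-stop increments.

Overexposed by 3 stops → need 3 stops darker.
Aperture: f/2.8 → f/4 → f/5.6 → f/8.

f/8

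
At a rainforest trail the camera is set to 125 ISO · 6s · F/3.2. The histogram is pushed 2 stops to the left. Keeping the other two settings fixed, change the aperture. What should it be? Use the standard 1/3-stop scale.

f/1.6

Underexposed by 2 stops → need 2 stops brighter.
Aperture: f/3.2 → f/2.8 → f/2.5 → f/2.2 → f/2 → f/1.8 → f/1.6.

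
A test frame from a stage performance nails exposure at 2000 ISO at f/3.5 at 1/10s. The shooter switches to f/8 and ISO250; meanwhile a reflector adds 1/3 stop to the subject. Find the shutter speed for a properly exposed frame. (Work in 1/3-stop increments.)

Scene light: 1/3 stop brighter.
Aperture: f/3.5 → f/4 → f/4.5 → f/5 → f/5.6 → f/6.3 → f/7.1 → f/8 — 2 1/3 stops smaller aperture (darker).
ISO: 2000 → 1600 → 1250 → 1000 → 800 → 640 → 500 → 400 → 320 → 250 — 3 stops dropped (darker).
Net so far: 5 stops darker. Shutter speed: 1/10 → 1/8 → 1/6 → 1/5 → 1/4 → 0.3 → 0.4 → 0.5 → 0.6 → 0.8 → 1 → 1.3 → 1.6 → 2 → 2.5 → 3.2.

3.2 s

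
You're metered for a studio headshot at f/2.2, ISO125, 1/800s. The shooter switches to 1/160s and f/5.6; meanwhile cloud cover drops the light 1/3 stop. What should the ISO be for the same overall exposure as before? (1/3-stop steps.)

Scene light: 1/3 stop darker.
Shutter speed: 1/800 → 1/640 → 1/500 → 1/400 → 1/320 → 1/250 → 1/200 → 1/160 — 2 1/3 stops slower (brighter).
Aperture: f/2.2 → f/2.5 → f/2.8 → f/3.2 → f/3.5 → f/4 → f/4.5 → f/5 → f/5.6 — 2 2/3 stops stopped down (darker).
Net so far: 2/3 stop darker. ISO: 125 → 160 → 200.

ISO 200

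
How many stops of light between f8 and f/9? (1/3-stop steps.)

f/8 → f/9 — count the steps: 1 third-stops = 1/3 stop.

1/3 stop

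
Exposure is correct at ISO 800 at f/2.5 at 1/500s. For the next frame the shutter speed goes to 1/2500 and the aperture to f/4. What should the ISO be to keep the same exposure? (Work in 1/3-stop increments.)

Shutter speed: 1/500 → 1/640 → 1/800 → 1/1000 → 1/1250 → 1/1600 → 1/2000 → 1/2500 — 2 1/3 stops shorter (darker).
Aperture: f/2.5 → f/2.8 → f/3.2 → f/3.5 → f/4 — 1 1/3 stops smaller aperture (darker).
Net change so far: 3 2/3 stops darker. Offset with the ISO: 800 → 1000 → 1250 → 1600 → 2000 → 2500 → 3200 → 4000 → 5000 → 6400 → 8000 → 10000.

ISO 10000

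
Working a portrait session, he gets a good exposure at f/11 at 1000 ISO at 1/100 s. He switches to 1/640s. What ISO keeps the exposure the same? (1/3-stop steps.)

ISO 6400

Shutter speed: 1/100 → 1/125 → 1/160 → 1/200 → 1/250 → 1/320 → 1/400 → 1/500 → 1/640 — 2 2/3 stops shorter (darker).
Need 2 2/3 stops brighter from the ISO: 1000 → 1250 → 1600 → 2000 → 2500 → 3200 → 4000 → 5000 → 6400.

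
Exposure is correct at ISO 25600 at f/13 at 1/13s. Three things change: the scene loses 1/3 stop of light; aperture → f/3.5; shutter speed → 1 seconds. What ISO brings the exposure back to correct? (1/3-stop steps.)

ISO 200

Scene light: 1/3 stop darker.
Aperture: f/13 → f/11 → f/10 → f/9 → f/8 → f/7.1 → f/6.3 → f/5.6 → f/5 → f/4.5 → f/4 → f/3.5 — 3 2/3 stops opened up (brighter).
Shutter speed: 1/13 → 1/10 → 1/8 → 1/6 → 1/5 → 1/4 → 0.3 → 0.4 → 0.5 → 0.6 → 0.8 → 1 — 3 2/3 stops longer (brighter).
Net so far: 7 stops brighter. ISO: 25600 → 20000 → 16000 → 12800 → 10000 → 8000 → 6400 → 5000 → 4000 → 3200 → 2500 → 2000 → 1600 → 1250 → 1000 → 800 → 640 → 500 → 400 → 320 → 250 → 200.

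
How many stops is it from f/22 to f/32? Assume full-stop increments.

f/22 → f/32 — count the steps: 1 stop.

1 stop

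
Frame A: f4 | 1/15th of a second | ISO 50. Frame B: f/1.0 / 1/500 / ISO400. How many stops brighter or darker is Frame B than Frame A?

Aperture: f/4 → f/2.8 → f/2 → f/1.4 → f/1.0 — 4 stops wider (brighter).
Shutter speed: 1/15 → 1/30 → 1/60 → 1/125 → 1/250 → 1/500 — 5 stops faster (darker).
ISO: 50 → 100 → 200 → 400 — 3 stops higher (brighter).
Net: +4 −5 +3 = +2 stops.

2 stops brighter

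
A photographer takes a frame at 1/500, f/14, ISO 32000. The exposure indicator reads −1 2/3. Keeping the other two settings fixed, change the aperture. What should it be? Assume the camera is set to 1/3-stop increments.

f/8

Underexposed by 1 2/3 stops → need 1 2/3 stops brighter.
Aperture: f/14 → f/13 → f/11 → f/10 → f/9 → f/8.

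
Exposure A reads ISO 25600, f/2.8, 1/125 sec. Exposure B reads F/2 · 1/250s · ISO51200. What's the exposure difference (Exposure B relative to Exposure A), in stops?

Aperture: f/2.8 → f/2 — 1 stop larger aperture (brighter).
Shutter speed: 1/125 → 1/250 — 1 stop faster (darker).
ISO: 25600 → 51200 — 1 stop higher (brighter).
Net: +1 −1 +1 = +1 stop.

1 stop brighter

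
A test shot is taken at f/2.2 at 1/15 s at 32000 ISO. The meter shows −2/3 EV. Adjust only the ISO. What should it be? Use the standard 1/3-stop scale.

Underexposed by 2/3 stop → need 2/3 stop brighter.
ISO: 32000 → 40000 → 51200.

ISO 51200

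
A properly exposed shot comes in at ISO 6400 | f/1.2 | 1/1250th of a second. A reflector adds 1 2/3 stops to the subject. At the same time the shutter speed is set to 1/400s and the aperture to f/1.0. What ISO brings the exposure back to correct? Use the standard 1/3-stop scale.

Scene light: 1 2/3 stops brighter.
Shutter speed: 1/1250 → 1/1000 → 1/800 → 1/640 → 1/500 → 1/400 — 1 2/3 stops slower (brighter).
Aperture: f/1.2 → f/1.1 → f/1.0 — 2/3 stop opened up (brighter).
Net so far: 4 stops brighter. ISO: 6400 → 5000 → 4000 → 3200 → 2500 → 2000 → 1600 → 1250 → 1000 → 800 → 640 → 500 → 400.

ISO 400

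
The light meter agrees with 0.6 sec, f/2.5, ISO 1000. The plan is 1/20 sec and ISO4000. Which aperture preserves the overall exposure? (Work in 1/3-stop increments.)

f/1.4

Shutter speed: 0.6 → 0.5 → 0.4 → 0.3 → 1/4 → 1/5 → 1/6 → 1/8 → 1/10 → 1/13 → 1/15 → 1/20 — 3 2/3 stops shorter (darker).
ISO: 1000 → 1250 → 1600 → 2000 → 2500 → 3200 → 4000 — 2 stops raised (brighter).
Net change so far: 1 2/3 stops darker. Offset with the aperture: f/2.5 → f/2.2 → f/2 → f/1.8 → f/1.6 → f/1.4.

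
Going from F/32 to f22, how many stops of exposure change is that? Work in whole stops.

1 stop

f/32 → f/22 — count the steps: 1 stop.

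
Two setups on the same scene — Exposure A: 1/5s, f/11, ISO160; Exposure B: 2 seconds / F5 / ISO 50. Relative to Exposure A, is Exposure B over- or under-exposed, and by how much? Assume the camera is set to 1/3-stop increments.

4 stops brighter

Aperture: f/11 → f/10 → f/9 → f/8 → f/7.1 → f/6.3 → f/5.6 → f/5 — 2 1/3 stops opened up (brighter).
Shutter speed: 1/5 → 1/4 → 0.3 → 0.4 → 0.5 → 0.6 → 0.8 → 1 → 1.3 → 1.6 → 2 — 3 1/3 stops slower (brighter).
ISO: 160 → 125 → 100 → 80 → 64 → 50 — 1 2/3 stops lower (darker).
Net: +2 1/3 +3 1/3 −1 2/3 = +4 stops.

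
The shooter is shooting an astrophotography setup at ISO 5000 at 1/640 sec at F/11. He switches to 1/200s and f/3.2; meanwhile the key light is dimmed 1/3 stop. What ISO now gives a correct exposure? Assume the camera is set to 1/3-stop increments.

ISO 160

Scene light: 1/3 stop darker.
Shutter speed: 1/640 → 1/500 → 1/400 → 1/320 → 1/250 → 1/200 — 1 2/3 stops longer (brighter).
Aperture: f/11 → f/10 → f/9 → f/8 → f/7.1 → f/6.3 → f/5.6 → f/5 → f/4.5 → f/4 → f/3.5 → f/3.2 — 3 2/3 stops wider (brighter).
Net so far: 5 stops brighter. ISO: 5000 → 4000 → 3200 → 2500 → 2000 → 1600 → 1250 → 1000 → 800 → 640 → 500 → 400 → 320 → 250 → 200 → 160.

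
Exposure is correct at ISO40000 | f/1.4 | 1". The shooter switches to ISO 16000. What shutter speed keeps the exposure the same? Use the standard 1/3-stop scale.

ISO: 40000 → 32000 → 25600 → 20000 → 16000 — 1 1/3 stops dropped (darker).
Need 1 1/3 stops brighter from the shutter speed: 1 → 1.3 → 1.6 → 2 → 2.5.

2.5 s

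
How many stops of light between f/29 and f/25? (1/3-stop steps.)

1/3 stop

f/29 → f/25 — count the steps: 1 third-stops = 1/3 stop.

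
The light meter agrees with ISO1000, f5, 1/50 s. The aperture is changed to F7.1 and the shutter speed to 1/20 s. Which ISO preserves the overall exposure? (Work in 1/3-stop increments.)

Aperture: f/5 → f/5.6 → f/6.3 → f/7.1 — 1 stop stopped down (darker).
Shutter speed: 1/50 → 1/40 → 1/30 → 1/25 → 1/20 — 1 1/3 stops slower (brighter).
Net change so far: 1/3 stop brighter. Offset with the ISO: 1000 → 800.

ISO 800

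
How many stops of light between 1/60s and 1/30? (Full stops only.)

1/60 → 1/30 — count the steps: 1 stop.

1 stop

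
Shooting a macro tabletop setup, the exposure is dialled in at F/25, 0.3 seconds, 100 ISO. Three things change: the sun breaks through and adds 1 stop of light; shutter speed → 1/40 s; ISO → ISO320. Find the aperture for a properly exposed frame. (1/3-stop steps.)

Scene light: 1 stop brighter.
Shutter speed: 0.3 → 1/4 → 1/5 → 1/6 → 1/8 → 1/10 → 1/13 → 1/15 → 1/20 → 1/25 → 1/30 → 1/40 — 3 2/3 stops faster (darker).
ISO: 100 → 125 → 160 → 200 → 250 → 320 — 1 2/3 stops raised (brighter).
Net so far: 1 stop darker. Aperture: f/25 → f/22 → f/20 → f/18.

f/18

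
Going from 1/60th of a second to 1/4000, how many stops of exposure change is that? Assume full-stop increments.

6 stops

1/60 → 1/125 → 1/250 → 1/500 → 1/1000 → 1/2000 → 1/4000 — count the steps: 6 stops.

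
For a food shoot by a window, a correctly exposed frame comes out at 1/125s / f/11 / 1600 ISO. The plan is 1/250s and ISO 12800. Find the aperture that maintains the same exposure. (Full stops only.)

f/22

Shutter speed: 1/125 → 1/250 — 1 stop faster (darker).
ISO: 1600 → 3200 → 6400 → 12800 — 3 stops raised (brighter).
Net change so far: 2 stops brighter. Offset with the aperture: f/11 → f/16 → f/22.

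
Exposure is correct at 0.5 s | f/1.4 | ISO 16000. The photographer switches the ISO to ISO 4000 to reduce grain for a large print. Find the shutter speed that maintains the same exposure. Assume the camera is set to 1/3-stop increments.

ISO: 16000 → 12800 → 10000 → 8000 → 6400 → 5000 → 4000 — 2 stops lower (darker).
Need 2 stops brighter from the shutter speed: 0.5 → 0.6 → 0.8 → 1 → 1.3 → 1.6 → 2.

2 s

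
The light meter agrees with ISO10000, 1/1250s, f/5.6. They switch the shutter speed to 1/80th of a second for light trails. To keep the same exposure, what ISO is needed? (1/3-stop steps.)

Shutter speed: 1/1250 → 1/1000 → 1/800 → 1/640 → 1/500 → 1/400 → 1/320 → 1/250 → 1/200 → 1/160 → 1/125 → 1/100 → 1/80 — 4 stops longer (brighter).
Need 4 stops darker from the ISO: 10000 → 8000 → 6400 → 5000 → 4000 → 3200 → 2500 → 2000 → 1600 → 1250 → 1000 → 800 → 640.

ISO 640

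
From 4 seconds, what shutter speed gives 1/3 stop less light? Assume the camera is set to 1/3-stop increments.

Shutter speed: 4 → 3.2 — 1/3 stop shorter (darker).

3.2 s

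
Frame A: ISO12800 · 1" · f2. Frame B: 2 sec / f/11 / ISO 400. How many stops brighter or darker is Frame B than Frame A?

Aperture: f/2 → f/2.8 → f/4 → f/5.6 → f/8 → f/11 — 5 stops narrower (darker).
Shutter speed: 1 → 2 — 1 stop longer (brighter).
ISO: 12800 → 6400 → 3200 → 1600 → 800 → 400 — 5 stops lower (darker).
Net: −5 +1 −5 = −9 stops.

9 stops darker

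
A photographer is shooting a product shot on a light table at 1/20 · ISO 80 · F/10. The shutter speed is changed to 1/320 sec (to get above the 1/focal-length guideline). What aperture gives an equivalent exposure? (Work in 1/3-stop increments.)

f/2.5

Shutter speed: 1/20 → 1/25 → 1/30 → 1/40 → 1/50 → 1/60 → 1/80 → 1/100 → 1/125 → 1/160 → 1/200 → 1/250 → 1/320 — 4 stops shorter (darker).
Need 4 stops brighter from the aperture: f/10 → f/9 → f/8 → f/7.1 → f/6.3 → f/5.6 → f/5 → f/4.5 → f/4 → f/3.5 → f/3.2 → f/2.8 → f/2.5.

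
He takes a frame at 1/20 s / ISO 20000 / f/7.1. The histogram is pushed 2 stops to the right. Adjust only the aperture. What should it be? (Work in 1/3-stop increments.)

Overexposed by 2 stops → need 2 stops darker.
Aperture: f/7.1 → f/8 → f/9 → f/10 → f/11 → f/13 → f/14.

f/14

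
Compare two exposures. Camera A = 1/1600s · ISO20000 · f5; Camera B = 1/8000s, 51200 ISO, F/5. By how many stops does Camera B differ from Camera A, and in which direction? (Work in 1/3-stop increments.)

1 stop darker

Aperture: unchanged.
Shutter speed: 1/1600 → 1/2000 → 1/2500 → 1/3200 → 1/4000 → 1/5000 → 1/6400 → 1/8000 — 2 1/3 stops faster (darker).
ISO: 20000 → 25600 → 32000 → 40000 → 51200 — 1 1/3 stops higher (brighter).
Net: −2 1/3 +1 1/3 = −1 stop.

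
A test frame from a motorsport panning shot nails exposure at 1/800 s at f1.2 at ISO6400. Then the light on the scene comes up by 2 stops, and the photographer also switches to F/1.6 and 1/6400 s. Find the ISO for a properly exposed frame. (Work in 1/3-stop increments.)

ISO 20000

Scene light: 2 stops brighter.
Aperture: f/1.2 → f/1.4 → f/1.6 — 2/3 stop narrower (darker).
Shutter speed: 1/800 → 1/1000 → 1/1250 → 1/1600 → 1/2000 → 1/2500 → 1/3200 → 1/4000 → 1/5000 → 1/6400 — 3 stops shorter (darker).
Net so far: 1 2/3 stops darker. ISO: 6400 → 8000 → 10000 → 12800 → 16000 → 20000.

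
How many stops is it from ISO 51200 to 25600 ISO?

1 stop

51200 → 25600 — count the steps: 1 stop.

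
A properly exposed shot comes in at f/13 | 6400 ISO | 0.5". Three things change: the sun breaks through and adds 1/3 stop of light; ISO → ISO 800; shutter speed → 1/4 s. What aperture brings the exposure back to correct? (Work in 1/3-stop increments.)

f/3.5

Scene light: 1/3 stop brighter.
ISO: 6400 → 5000 → 4000 → 3200 → 2500 → 2000 → 1600 → 1250 → 1000 → 800 — 3 stops dropped (darker).
Shutter speed: 0.5 → 0.4 → 0.3 → 1/4 — 1 stop faster (darker).
Net so far: 3 2/3 stops darker. Aperture: f/13 → f/11 → f/10 → f/9 → f/8 → f/7.1 → f/6.3 → f/5.6 → f/5 → f/4.5 → f/4 → f/3.5.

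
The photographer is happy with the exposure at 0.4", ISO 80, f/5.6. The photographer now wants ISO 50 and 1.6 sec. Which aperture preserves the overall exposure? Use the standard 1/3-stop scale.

ISO: 80 → 64 → 50 — 2/3 stop lower (darker).
Shutter speed: 0.4 → 0.5 → 0.6 → 0.8 → 1 → 1.3 → 1.6 — 2 stops slower (brighter).
Net change so far: 1 1/3 stops brighter. Offset with the aperture: f/5.6 → f/6.3 → f/7.1 → f/8 → f/9.

f/9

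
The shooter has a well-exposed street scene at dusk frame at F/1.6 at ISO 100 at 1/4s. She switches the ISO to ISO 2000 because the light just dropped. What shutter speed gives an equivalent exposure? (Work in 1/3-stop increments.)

1/80s

ISO: 100 → 125 → 160 → 200 → 250 → 320 → 400 → 500 → 640 → 800 → 1000 → 1250 → 1600 → 2000 — 4 1/3 stops higher (brighter).
Need 4 1/3 stops darker from the shutter speed: 1/4 → 1/5 → 1/6 → 1/8 → 1/10 → 1/13 → 1/15 → 1/20 → 1/25 → 1/30 → 1/40 → 1/50 → 1/60 → 1/80.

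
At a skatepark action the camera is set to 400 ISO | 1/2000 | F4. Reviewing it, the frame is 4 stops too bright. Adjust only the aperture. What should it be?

Overexposed by 4 stops → need 4 stops darker.
Aperture: f/4 → f/5.6 → f/8 → f/11 → f/16.

f/16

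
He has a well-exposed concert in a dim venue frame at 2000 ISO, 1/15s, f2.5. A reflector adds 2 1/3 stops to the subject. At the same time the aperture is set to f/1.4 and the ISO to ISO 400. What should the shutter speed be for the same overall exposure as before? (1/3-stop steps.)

Scene light: 2 1/3 stops brighter.
Aperture: f/2.5 → f/2.2 → f/2 → f/1.8 → f/1.6 → f/1.4 — 1 2/3 stops larger aperture (brighter).
ISO: 2000 → 1600 → 1250 → 1000 → 800 → 640 → 500 → 400 — 2 1/3 stops dropped (darker).
Net so far: 1 2/3 stops brighter. Shutter speed: 1/15 → 1/20 → 1/25 → 1/30 → 1/40 → 1/50.

1/50s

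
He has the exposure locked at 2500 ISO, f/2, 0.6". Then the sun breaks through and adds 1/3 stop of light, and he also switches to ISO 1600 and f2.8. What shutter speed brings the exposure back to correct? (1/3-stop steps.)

1.6 s

Scene light: 1/3 stop brighter.
ISO: 2500 → 2000 → 1600 — 2/3 stop lower (darker).
Aperture: f/2 → f/2.2 → f/2.5 → f/2.8 — 1 stop narrower (darker).
Net so far: 1 1/3 stops darker. Shutter speed: 0.6 → 0.8 → 1 → 1.3 → 1.6.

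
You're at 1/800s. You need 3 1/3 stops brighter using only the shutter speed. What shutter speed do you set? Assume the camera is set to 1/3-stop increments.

Shutter speed: 1/800 → 1/640 → 1/500 → 1/400 → 1/320 → 1/250 → 1/200 → 1/160 → 1/125 → 1/100 → 1/80 — 3 1/3 stops longer (brighter).

1/80s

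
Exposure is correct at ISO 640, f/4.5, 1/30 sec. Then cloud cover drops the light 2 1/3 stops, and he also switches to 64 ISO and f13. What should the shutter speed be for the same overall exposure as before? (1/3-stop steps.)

Scene light: 2 1/3 stops darker.
ISO: 640 → 500 → 400 → 320 → 250 → 200 → 160 → 125 → 100 → 80 → 64 — 3 1/3 stops lower (darker).
Aperture: f/4.5 → f/5 → f/5.6 → f/6.3 → f/7.1 → f/8 → f/9 → f/10 → f/11 → f/13 — 3 stops smaller aperture (darker).
Net so far: 8 2/3 stops darker. Shutter speed: 1/30 → 1/25 → 1/20 → 1/15 → 1/13 → 1/10 → 1/8 → 1/6 → 1/5 → 1/4 → 0.3 → 0.4 → 0.5 → 0.6 → 0.8 → 1 → 1.3 → 1.6 → 2 → 2.5 → 3.2 → 4 → 5 → 6 → 8 → 10 → 13.

13 s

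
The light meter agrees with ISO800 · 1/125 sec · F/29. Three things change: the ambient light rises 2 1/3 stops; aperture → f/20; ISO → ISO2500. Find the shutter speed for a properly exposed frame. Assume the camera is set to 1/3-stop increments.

1/4000s

Scene light: 2 1/3 stops brighter.
Aperture: f/29 → f/25 → f/22 → f/20 — 1 stop larger aperture (brighter).
ISO: 800 → 1000 → 1250 → 1600 → 2000 → 2500 — 1 2/3 stops higher (brighter).
Net so far: 5 stops brighter. Shutter speed: 1/125 → 1/160 → 1/200 → 1/250 → 1/320 → 1/400 → 1/500 → 1/640 → 1/800 → 1/1000 → 1/1250 → 1/1600 → 1/2000 → 1/2500 → 1/3200 → 1/4000.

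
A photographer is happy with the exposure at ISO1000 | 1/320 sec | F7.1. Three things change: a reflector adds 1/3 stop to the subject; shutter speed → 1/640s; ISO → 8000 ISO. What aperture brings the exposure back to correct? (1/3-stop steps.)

f/16

Scene light: 1/3 stop brighter.
Shutter speed: 1/320 → 1/400 → 1/500 → 1/640 — 1 stop shorter (darker).
ISO: 1000 → 1250 → 1600 → 2000 → 2500 → 3200 → 4000 → 5000 → 6400 → 8000 — 3 stops higher (brighter).
Net so far: 2 1/3 stops brighter. Aperture: f/7.1 → f/8 → f/9 → f/10 → f/11 → f/13 → f/14 → f/16.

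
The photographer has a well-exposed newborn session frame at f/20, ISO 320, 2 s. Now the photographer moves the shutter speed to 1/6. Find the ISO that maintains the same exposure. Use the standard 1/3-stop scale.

Shutter speed: 2 → 1.6 → 1.3 → 1 → 0.8 → 0.6 → 0.5 → 0.4 → 0.3 → 1/4 → 1/5 → 1/6 — 3 2/3 stops faster (darker).
Need 3 2/3 stops brighter from the ISO: 320 → 400 → 500 → 640 → 800 → 1000 → 1250 → 1600 → 2000 → 2500 → 3200 → 4000.

ISO 4000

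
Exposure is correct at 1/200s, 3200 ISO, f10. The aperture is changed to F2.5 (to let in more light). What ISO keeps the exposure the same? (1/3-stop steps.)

Aperture: f/10 → f/9 → f/8 → f/7.1 → f/6.3 → f/5.6 → f/5 → f/4.5 → f/4 → f/3.5 → f/3.2 → f/2.8 → f/2.5 — 4 stops wider (brighter).
Need 4 stops darker from the ISO: 3200 → 2500 → 2000 → 1600 → 1250 → 1000 → 800 → 640 → 500 → 400 → 320 → 250 → 200.

ISO 200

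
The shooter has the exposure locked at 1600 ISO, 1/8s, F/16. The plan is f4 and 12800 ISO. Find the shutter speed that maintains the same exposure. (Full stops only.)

1/1000s

Aperture: f/16 → f/11 → f/8 → f/5.6 → f/4 — 4 stops opened up (brighter).
ISO: 1600 → 3200 → 6400 → 12800 — 3 stops higher (brighter).
Net change so far: 7 stops brighter. Offset with the shutter speed: 1/8 → 1/15 → 1/30 → 1/60 → 1/125 → 1/250 → 1/500 → 1/1000.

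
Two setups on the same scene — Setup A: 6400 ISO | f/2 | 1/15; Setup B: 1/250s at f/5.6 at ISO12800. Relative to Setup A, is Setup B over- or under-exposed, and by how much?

6 stops darker

Aperture: f/2 → f/2.8 → f/4 → f/5.6 — 3 stops narrower (darker).
Shutter speed: 1/15 → 1/30 → 1/60 → 1/125 → 1/250 — 4 stops shorter (darker).
ISO: 6400 → 12800 — 1 stop higher (brighter).
Net: −3 −4 +1 = −6 stops.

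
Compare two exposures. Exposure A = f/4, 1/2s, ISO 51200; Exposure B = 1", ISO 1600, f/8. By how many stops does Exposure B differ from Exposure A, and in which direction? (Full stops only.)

6 stops darker

Aperture: f/4 → f/5.6 → f/8 — 2 stops narrower (darker).
Shutter speed: 1/2 → 1 — 1 stop slower (brighter).
ISO: 51200 → 25600 → 12800 → 6400 → 3200 → 1600 — 5 stops lower (darker).
Net: −2 +1 −5 = −6 stops.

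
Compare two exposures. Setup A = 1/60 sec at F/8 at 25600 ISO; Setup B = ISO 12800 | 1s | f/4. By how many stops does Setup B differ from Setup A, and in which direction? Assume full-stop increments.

7 stops brighter

Aperture: f/8 → f/5.6 → f/4 — 2 stops larger aperture (brighter).
Shutter speed: 1/60 → 1/30 → 1/15 → 1/8 → 1/4 → 1/2 → 1 — 6 stops slower (brighter).
ISO: 25600 → 12800 — 1 stop dropped (darker).
Net: +2 +6 −1 = +7 stops.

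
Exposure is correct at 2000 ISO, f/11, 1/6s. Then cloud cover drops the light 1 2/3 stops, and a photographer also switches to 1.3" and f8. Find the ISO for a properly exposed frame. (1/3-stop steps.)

ISO 400

Scene light: 1 2/3 stops darker.
Shutter speed: 1/6 → 1/5 → 1/4 → 0.3 → 0.4 → 0.5 → 0.6 → 0.8 → 1 → 1.3 — 3 stops longer (brighter).
Aperture: f/11 → f/10 → f/9 → f/8 — 1 stop larger aperture (brighter).
Net so far: 2 1/3 stops brighter. ISO: 2000 → 1600 → 1250 → 1000 → 800 → 640 → 500 → 400.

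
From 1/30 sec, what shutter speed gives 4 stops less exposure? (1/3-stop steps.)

Shutter speed: 1/30 → 1/40 → 1/50 → 1/60 → 1/80 → 1/100 → 1/125 → 1/160 → 1/200 → 1/250 → 1/320 → 1/400 → 1/500 — 4 stops faster (darker).

1/500s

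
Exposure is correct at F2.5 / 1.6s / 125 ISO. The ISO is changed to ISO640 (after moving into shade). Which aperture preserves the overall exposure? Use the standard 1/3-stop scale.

f/5.6

ISO: 125 → 160 → 200 → 250 → 320 → 400 → 500 → 640 — 2 1/3 stops raised (brighter).
Need 2 1/3 stops darker from the aperture: f/2.5 → f/2.8 → f/3.2 → f/3.5 → f/4 → f/4.5 → f/5 → f/5.6.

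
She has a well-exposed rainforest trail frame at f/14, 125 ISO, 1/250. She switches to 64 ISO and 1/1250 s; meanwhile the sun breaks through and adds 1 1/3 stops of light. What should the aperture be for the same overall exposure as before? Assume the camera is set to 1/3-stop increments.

f/7.1

Scene light: 1 1/3 stops brighter.
ISO: 125 → 100 → 80 → 64 — 1 stop dropped (darker).
Shutter speed: 1/250 → 1/320 → 1/400 → 1/500 → 1/640 → 1/800 → 1/1000 → 1/1250 — 2 1/3 stops faster (darker).
Net so far: 2 stops darker. Aperture: f/14 → f/13 → f/11 → f/10 → f/9 → f/8 → f/7.1.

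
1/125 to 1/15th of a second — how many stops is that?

1/125 → 1/60 → 1/30 → 1/15 — count the steps: 3 stops.

3 stops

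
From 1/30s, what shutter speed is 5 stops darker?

Shutter speed: 1/30 → 1/60 → 1/125 → 1/250 → 1/500 → 1/1000 — 5 stops shorter (darker).

1/1000s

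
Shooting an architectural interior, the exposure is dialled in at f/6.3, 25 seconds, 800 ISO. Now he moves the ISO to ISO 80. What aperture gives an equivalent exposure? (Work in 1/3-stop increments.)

f/2

ISO: 800 → 640 → 500 → 400 → 320 → 250 → 200 → 160 → 125 → 100 → 80 — 3 1/3 stops lower (darker).
Need 3 1/3 stops brighter from the aperture: f/6.3 → f/5.6 → f/5 → f/4.5 → f/4 → f/3.5 → f/3.2 → f/2.8 → f/2.5 → f/2.2 → f/2.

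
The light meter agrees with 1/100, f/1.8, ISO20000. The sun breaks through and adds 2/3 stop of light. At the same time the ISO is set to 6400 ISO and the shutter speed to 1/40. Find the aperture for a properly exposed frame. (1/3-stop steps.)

f/2

Scene light: 2/3 stop brighter.
ISO: 20000 → 16000 → 12800 → 10000 → 8000 → 6400 — 1 2/3 stops lower (darker).
Shutter speed: 1/100 → 1/80 → 1/60 → 1/50 → 1/40 — 1 1/3 stops slower (brighter).
Net so far: 1/3 stop brighter. Aperture: f/1.8 → f/2.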